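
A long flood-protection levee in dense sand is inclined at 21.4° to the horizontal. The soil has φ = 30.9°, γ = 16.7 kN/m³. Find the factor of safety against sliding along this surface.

For a dry cohesionless infinite slope the factor of safety is FS = tanφ / tanβ.
FS = tan30.9° / tan21.4° = 0.5985 / 0.3919 = 1.527

FS = 1.53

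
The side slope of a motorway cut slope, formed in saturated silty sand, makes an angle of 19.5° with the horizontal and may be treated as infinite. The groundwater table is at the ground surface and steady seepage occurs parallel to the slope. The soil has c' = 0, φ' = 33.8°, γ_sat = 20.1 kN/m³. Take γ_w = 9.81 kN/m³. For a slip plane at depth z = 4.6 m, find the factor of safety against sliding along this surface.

With seepage parallel to the slope and the water table at the surface, the effective normal stress on the slip plane uses the buoyant unit weight γ' = γ_sat − γ_w while the driving shear stress uses γ_sat:
FS = [c' + γ' z cos²β tanφ'] / [γ_sat z sinβ cosβ]
(For c' = 0 this reduces to FS = (γ'/γ_sat)·tanφ'/tanβ.)
γ' = 20.1 − 9.81 = 10.29 kN/m³
Numerator = 0.0 + 10.29·4.6·cos²19.5°·tan33.8° = 0.0 + 10.29·4.6·0.8886·0.6694 = 28.157 kPa
Denominator = 20.1·4.6·sin19.5°·cos19.5° = 20.1·4.6·0.3338·0.9426 = 29.093 kPa
FS = 28.157 / 29.093 = 0.968

FS = 0.97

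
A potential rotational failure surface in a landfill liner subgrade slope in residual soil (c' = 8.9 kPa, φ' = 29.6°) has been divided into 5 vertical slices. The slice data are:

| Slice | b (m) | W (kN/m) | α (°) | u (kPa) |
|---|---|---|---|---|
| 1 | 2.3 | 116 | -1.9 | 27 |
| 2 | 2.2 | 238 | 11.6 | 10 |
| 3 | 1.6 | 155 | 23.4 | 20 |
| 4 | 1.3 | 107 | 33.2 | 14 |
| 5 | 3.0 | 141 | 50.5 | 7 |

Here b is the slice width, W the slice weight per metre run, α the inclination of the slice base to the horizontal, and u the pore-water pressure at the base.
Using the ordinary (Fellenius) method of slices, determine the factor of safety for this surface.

Ordinary method of slices: FS = Σ[c'·Δl_i + (W_i cosα_i − u_i·Δl_i)·tanφ'] / Σ W_i sinα_i, with Δl_i = b_i / cosα_i.
Slice 1: Δl = 2.3/cos(-1.9°) = 2.301 m; N'_1 = 116·cos(-1.9°) − 27·2.301 = 53.8; c'Δl = 20.48; W sinα = -3.8
Slice 2: Δl = 2.2/cos11.6° = 2.246 m; N'_2 = 238·cos11.6° − 10·2.246 = 210.7; c'Δl = 19.99; W sinα = 47.9
Slice 3: Δl = 1.6/cos23.4° = 1.743 m; N'_3 = 155·cos23.4° − 20·1.743 = 107.4; c'Δl = 15.52; W sinα = 61.6
Slice 4: Δl = 1.3/cos33.2° = 1.554 m; N'_4 = 107·cos33.2° − 14·1.554 = 67.8; c'Δl = 13.83; W sinα = 58.6
Slice 5: Δl = 3.0/cos50.5° = 4.716 m; N'_5 = 141·cos50.5° − 7·4.716 = 56.7; c'Δl = 41.98; W sinα = 108.8
Σc'Δl = 111.8 kN/m; ΣN' = 496.3 kN/m; ΣW sinα = 273.0 kN/m
Resisting = 111.8 + 496.3·tan29.6° = 111.8 + 282.0 = 393.7 kN/m
FS = 393.7 / 273.0 = 1.442

FS = 1.44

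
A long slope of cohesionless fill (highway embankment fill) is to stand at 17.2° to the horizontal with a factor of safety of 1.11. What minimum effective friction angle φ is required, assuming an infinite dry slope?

FS = tanφ/tanβ ⇒ tanφ = FS · tanβ = 1.11 · tan17.2° = 0.3436
φ = arctan(0.3436) = 18.96°

φ = 19.0°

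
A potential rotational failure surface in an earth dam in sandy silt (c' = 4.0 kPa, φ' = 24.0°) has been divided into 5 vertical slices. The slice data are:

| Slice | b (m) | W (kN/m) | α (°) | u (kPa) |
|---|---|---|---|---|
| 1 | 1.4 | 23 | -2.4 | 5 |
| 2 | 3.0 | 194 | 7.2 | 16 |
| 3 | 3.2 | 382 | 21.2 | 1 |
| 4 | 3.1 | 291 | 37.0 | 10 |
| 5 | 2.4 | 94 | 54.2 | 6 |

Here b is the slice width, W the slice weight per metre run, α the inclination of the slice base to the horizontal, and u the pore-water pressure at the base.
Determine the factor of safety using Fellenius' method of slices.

Ordinary method of slices: FS = Σ[c'·Δl_i + (W_i cosα_i − u_i·Δl_i)·tanφ'] / Σ W_i sinα_i, with Δl_i = b_i / cosα_i.
Slice 1: Δl = 1.4/cos(-2.4°) = 1.401 m; N'_1 = 23·cos(-2.4°) − 5·1.401 = 16.0; c'Δl = 5.60; W sinα = -1.0
Slice 2: Δl = 3.0/cos7.2° = 3.024 m; N'_2 = 194·cos7.2° − 16·3.024 = 144.1; c'Δl = 12.10; W sinα = 24.3
Slice 3: Δl = 3.2/cos21.2° = 3.432 m; N'_3 = 382·cos21.2° − 1·3.432 = 352.7; c'Δl = 13.73; W sinα = 138.1
Slice 4: Δl = 3.1/cos37.0° = 3.882 m; N'_4 = 291·cos37.0° − 10·3.882 = 193.6; c'Δl = 15.53; W sinα = 175.1
Slice 5: Δl = 2.4/cos54.2° = 4.103 m; N'_5 = 94·cos54.2° − 6·4.103 = 30.4; c'Δl = 16.41; W sinα = 76.2
Σc'Δl = 63.4 kN/m; ΣN' = 736.7 kN/m; ΣW sinα = 412.9 kN/m
Resisting = 63.4 + 736.7·tan24.0° = 63.4 + 328.0 = 391.4 kN/m
FS = 391.4 / 412.9 = 0.948

FS = 0.95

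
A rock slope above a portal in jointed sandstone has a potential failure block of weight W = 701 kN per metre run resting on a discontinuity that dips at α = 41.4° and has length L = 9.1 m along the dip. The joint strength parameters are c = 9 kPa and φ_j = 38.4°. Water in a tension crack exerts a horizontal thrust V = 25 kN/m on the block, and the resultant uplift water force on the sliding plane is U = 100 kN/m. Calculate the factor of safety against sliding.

Resolving the block weight along and normal to the plane and applying the Mohr–Coulomb strength on the joint:
N' = W cosα − U − V sinα = 701·cos41.4° − 100 − 25·sin41.4° = 409.3 kN/m
Driving force T = W sinα + V cosα = 701·sin41.4° + 25·cos41.4° = 482.3 kN/m
Resisting force R = c·L + N'·tanφ_j = 9·9.1 + 409.3·tan38.4° = 81.9 + 324.4 = 406.3 kN/m
FS = R / T = 406.3 / 482.3 = 0.842

FS = 0.84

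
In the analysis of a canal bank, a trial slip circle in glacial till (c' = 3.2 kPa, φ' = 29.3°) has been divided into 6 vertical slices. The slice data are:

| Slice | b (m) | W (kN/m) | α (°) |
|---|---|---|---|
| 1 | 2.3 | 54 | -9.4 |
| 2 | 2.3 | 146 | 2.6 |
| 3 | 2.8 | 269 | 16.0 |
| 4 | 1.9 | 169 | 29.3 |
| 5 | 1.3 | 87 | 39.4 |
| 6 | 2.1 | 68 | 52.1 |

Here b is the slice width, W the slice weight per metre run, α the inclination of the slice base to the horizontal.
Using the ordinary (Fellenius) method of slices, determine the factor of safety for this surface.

FS = 1.70

Ordinary method of slices: FS = Σ[c'·Δl_i + (W_i cosα_i)·tanφ'] / Σ W_i sinα_i, with Δl_i = b_i / cosα_i.
Slice 1: Δl = 2.3/cos(-9.4°) = 2.331 m; N'_1 = 54·cos(-9.4°) = 53.3; c'Δl = 7.46; W sinα = -8.8
Slice 2: Δl = 2.3/cos2.6° = 2.302 m; N'_2 = 146·cos2.6° = 145.8; c'Δl = 7.37; W sinα = 6.6
Slice 3: Δl = 2.8/cos16.0° = 2.913 m; N'_3 = 269·cos16.0° = 258.6; c'Δl = 9.32; W sinα = 74.1
Slice 4: Δl = 1.9/cos29.3° = 2.179 m; N'_4 = 169·cos29.3° = 147.4; c'Δl = 6.97; W sinα = 82.7
Slice 5: Δl = 1.3/cos39.4° = 1.682 m; N'_5 = 87·cos39.4° = 67.2; c'Δl = 5.38; W sinα = 55.2
Slice 6: Δl = 2.1/cos52.1° = 3.419 m; N'_6 = 68·cos52.1° = 41.8; c'Δl = 10.94; W sinα = 53.7
Σc'Δl = 47.4 kN/m; ΣN' = 714.1 kN/m; ΣW sinα = 263.5 kN/m
Resisting = 47.4 + 714.1·tan29.3° = 47.4 + 400.7 = 448.2 kN/m
FS = 448.2 / 263.5 = 1.701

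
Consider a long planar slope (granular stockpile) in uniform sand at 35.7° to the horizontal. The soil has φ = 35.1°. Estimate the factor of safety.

FS = 0.98

For a dry cohesionless infinite slope the factor of safety is FS = tanφ / tanβ.
FS = tan35.1° / tan35.7° = 0.7028 / 0.7186 = 0.978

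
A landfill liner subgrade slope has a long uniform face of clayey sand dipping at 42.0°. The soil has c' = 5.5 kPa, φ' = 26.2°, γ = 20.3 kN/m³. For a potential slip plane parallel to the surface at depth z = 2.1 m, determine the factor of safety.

FS = 0.81

For an infinite slope with a slip plane parallel to the surface (no pore pressure): FS = [c' + γz cos²β tanφ'] / [γz sinβ cosβ].
γz = 20.3·2.1 = 42.63 kN/m²
Numerator = 5.5 + 42.63·cos²42.0°·tan26.2° = 5.5 + 42.63·0.5523·0.4921 = 17.085 kPa
Denominator = 42.63·sin42.0°·cos42.0° = 42.63·0.6691·0.7431 = 21.198 kPa
FS = 17.085 / 21.198 = 0.806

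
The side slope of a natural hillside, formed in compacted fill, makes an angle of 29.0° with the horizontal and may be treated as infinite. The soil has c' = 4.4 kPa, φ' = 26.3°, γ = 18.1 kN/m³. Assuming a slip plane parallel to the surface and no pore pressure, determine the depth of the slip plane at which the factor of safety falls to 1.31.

Setting FS = 1.31 in FS = [c' + γz cos²β tanφ'] / [γz sinβ cosβ] and solving for z:
z = c' / [γ cosβ (FS·sinβ − cosβ·tanφ')]
  = 4.4 / [18.1·cos29.0°·(1.31·sin29.0° − cos29.0°·tan26.3°)]
  = 4.4 / [18.1·0.8746·(1.31·0.4848 − 0.8746·0.4942)]
  = 4.4 / 3.2110 = 1.370 m

z = 1.37 m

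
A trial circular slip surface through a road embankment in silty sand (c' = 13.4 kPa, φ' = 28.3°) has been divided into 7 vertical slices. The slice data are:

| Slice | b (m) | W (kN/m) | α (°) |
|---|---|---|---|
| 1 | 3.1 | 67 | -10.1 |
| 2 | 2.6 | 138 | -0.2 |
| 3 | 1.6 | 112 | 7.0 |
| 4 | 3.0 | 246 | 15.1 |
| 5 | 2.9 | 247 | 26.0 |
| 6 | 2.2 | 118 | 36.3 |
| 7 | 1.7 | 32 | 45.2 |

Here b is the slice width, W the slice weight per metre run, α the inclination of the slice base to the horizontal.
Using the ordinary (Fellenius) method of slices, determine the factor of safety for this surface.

FS = 2.75

Ordinary method of slices: FS = Σ[c'·Δl_i + (W_i cosα_i)·tanφ'] / Σ W_i sinα_i, with Δl_i = b_i / cosα_i.
Slice 1: Δl = 3.1/cos(-10.1°) = 3.149 m; N'_1 = 67·cos(-10.1°) = 66.0; c'Δl = 42.19; W sinα = -11.7
Slice 2: Δl = 2.6/cos(-0.2°) = 2.600 m; N'_2 = 138·cos(-0.2°) = 138.0; c'Δl = 34.84; W sinα = -0.5
Slice 3: Δl = 1.6/cos7.0° = 1.612 m; N'_3 = 112·cos7.0° = 111.2; c'Δl = 21.60; W sinα = 13.6
Slice 4: Δl = 3.0/cos15.1° = 3.107 m; N'_4 = 246·cos15.1° = 237.5; c'Δl = 41.64; W sinα = 64.1
Slice 5: Δl = 2.9/cos26.0° = 3.227 m; N'_5 = 247·cos26.0° = 222.0; c'Δl = 43.24; W sinα = 108.3
Slice 6: Δl = 2.2/cos36.3° = 2.730 m; N'_6 = 118·cos36.3° = 95.1; c'Δl = 36.58; W sinα = 69.9
Slice 7: Δl = 1.7/cos45.2° = 2.413 m; N'_7 = 32·cos45.2° = 22.5; c'Δl = 32.33; W sinα = 22.7
Σc'Δl = 252.4 kN/m; ΣN' = 892.3 kN/m; ΣW sinα = 266.3 kN/m
Resisting = 252.4 + 892.3·tan28.3° = 252.4 + 480.4 = 732.9 kN/m
FS = 732.9 / 266.3 = 2.752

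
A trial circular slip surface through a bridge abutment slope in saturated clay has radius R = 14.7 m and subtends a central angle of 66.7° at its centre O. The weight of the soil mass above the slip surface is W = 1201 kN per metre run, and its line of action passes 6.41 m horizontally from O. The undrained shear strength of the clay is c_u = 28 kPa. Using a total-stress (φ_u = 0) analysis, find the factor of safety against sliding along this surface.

Taking moments about the centre O, the resisting moment is provided by the undrained shear strength acting along the arc:
Arc length L_a = R·θ = 14.7·(66.7°·π/180) = 14.7·1.1641 = 17.11 m
M_R = c_u·L_a·R = 28·17.11·14.7 = 7043.6 kN·m/m
M_D = W·d = 1201·6.41 = 7698.4 kN·m/m
FS = M_R / M_D = 7043.6 / 7698.4 = 0.915

FS = 0.91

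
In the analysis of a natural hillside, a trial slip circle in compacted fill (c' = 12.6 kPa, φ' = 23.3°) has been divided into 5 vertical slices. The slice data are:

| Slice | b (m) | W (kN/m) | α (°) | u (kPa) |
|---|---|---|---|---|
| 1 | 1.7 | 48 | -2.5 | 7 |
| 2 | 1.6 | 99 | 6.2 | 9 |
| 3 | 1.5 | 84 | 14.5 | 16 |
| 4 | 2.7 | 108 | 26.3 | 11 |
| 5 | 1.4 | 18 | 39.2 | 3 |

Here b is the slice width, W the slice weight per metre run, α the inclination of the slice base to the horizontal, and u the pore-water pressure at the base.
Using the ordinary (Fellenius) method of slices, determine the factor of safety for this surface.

FS = 2.58

Ordinary method of slices: FS = Σ[c'·Δl_i + (W_i cosα_i − u_i·Δl_i)·tanφ'] / Σ W_i sinα_i, with Δl_i = b_i / cosα_i.
Slice 1: Δl = 1.7/cos(-2.5°) = 1.702 m; N'_1 = 48·cos(-2.5°) − 7·1.702 = 36.0; c'Δl = 21.44; W sinα = -2.1
Slice 2: Δl = 1.6/cos6.2° = 1.609 m; N'_2 = 99·cos6.2° − 9·1.609 = 83.9; c'Δl = 20.28; W sinα = 10.7
Slice 3: Δl = 1.5/cos14.5° = 1.549 m; N'_3 = 84·cos14.5° − 16·1.549 = 56.5; c'Δl = 19.52; W sinα = 21.0
Slice 4: Δl = 2.7/cos26.3° = 3.012 m; N'_4 = 108·cos26.3° − 11·3.012 = 63.7; c'Δl = 37.95; W sinα = 47.9
Slice 5: Δl = 1.4/cos39.2° = 1.807 m; N'_5 = 18·cos39.2° − 3·1.807 = 8.5; c'Δl = 22.76; W sinα = 11.4
Σc'Δl = 122.0 kN/m; ΣN' = 248.7 kN/m; ΣW sinα = 88.9 kN/m
Resisting = 122.0 + 248.7·tan23.3° = 122.0 + 107.1 = 229.1 kN/m
FS = 229.1 / 88.9 = 2.578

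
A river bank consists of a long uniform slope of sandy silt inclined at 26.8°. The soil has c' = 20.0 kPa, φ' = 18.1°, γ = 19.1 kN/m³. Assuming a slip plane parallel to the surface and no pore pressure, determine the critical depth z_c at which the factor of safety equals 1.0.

Setting FS = 1.00 in FS = [c' + γz cos²β tanφ'] / [γz sinβ cosβ] and solving for z:
z = c' / [γ cosβ (FS·sinβ − cosβ·tanφ')]
  = 20.0 / [19.1·cos26.8°·(1.00·sin26.8° − cos26.8°·tan18.1°)]
  = 20.0 / [19.1·0.8926·(1.00·0.4509 − 0.8926·0.3269)]
  = 20.0 / 2.7130 = 7.372 m

z_c = 7.37 m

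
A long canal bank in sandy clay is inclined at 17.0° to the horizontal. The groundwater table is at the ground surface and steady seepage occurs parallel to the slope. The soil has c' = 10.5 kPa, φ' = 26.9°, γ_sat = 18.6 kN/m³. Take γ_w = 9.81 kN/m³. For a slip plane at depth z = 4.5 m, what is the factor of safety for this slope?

With seepage parallel to the slope and the water table at the surface, the effective normal stress on the slip plane uses the buoyant unit weight γ' = γ_sat − γ_w while the driving shear stress uses γ_sat:
FS = [c' + γ' z cos²β tanφ'] / [γ_sat z sinβ cosβ]
γ' = 18.6 − 9.81 = 8.79 kN/m³
Numerator = 10.5 + 8.79·4.5·cos²17.0°·tan26.9° = 10.5 + 8.79·4.5·0.9145·0.5073 = 28.852 kPa
Denominator = 18.6·4.5·sin17.0°·cos17.0° = 18.6·4.5·0.2924·0.9563 = 23.402 kPa
FS = 28.852 / 23.402 = 1.233

FS = 1.23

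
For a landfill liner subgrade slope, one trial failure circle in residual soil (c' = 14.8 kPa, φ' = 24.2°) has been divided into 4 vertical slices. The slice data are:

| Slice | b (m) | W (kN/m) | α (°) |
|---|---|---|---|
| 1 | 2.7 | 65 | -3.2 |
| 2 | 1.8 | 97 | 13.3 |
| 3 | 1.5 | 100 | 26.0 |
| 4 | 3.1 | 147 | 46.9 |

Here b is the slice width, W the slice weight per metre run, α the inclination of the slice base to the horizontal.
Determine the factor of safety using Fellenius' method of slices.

FS = 1.86

Ordinary method of slices: FS = Σ[c'·Δl_i + (W_i cosα_i)·tanφ'] / Σ W_i sinα_i, with Δl_i = b_i / cosα_i.
Slice 1: Δl = 2.7/cos(-3.2°) = 2.704 m; N'_1 = 65·cos(-3.2°) = 64.9; c'Δl = 40.02; W sinα = -3.6
Slice 2: Δl = 1.8/cos13.3° = 1.850 m; N'_2 = 97·cos13.3° = 94.4; c'Δl = 27.37; W sinα = 22.3
Slice 3: Δl = 1.5/cos26.0° = 1.669 m; N'_3 = 100·cos26.0° = 89.9; c'Δl = 24.70; W sinα = 43.8
Slice 4: Δl = 3.1/cos46.9° = 4.537 m; N'_4 = 147·cos46.9° = 100.4; c'Δl = 67.15; W sinα = 107.3
Σc'Δl = 159.2 kN/m; ΣN' = 349.6 kN/m; ΣW sinα = 169.9 kN/m
Resisting = 159.2 + 349.6·tan24.2° = 159.2 + 157.1 = 316.4 kN/m
FS = 316.4 / 169.9 = 1.863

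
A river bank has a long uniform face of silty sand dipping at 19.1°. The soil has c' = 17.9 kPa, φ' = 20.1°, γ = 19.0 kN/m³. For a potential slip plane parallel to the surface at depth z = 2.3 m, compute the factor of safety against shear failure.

For an infinite slope with a slip plane parallel to the surface (no pore pressure): FS = [c' + γz cos²β tanφ'] / [γz sinβ cosβ].
γz = 19.0·2.3 = 43.70 kN/m²
Numerator = 17.9 + 43.70·cos²19.1°·tan20.1° = 17.9 + 43.70·0.8929·0.3659 = 32.180 kPa
Denominator = 43.70·sin19.1°·cos19.1° = 43.70·0.3272·0.9449 = 13.512 kPa
FS = 32.180 / 13.512 = 2.382

FS = 2.38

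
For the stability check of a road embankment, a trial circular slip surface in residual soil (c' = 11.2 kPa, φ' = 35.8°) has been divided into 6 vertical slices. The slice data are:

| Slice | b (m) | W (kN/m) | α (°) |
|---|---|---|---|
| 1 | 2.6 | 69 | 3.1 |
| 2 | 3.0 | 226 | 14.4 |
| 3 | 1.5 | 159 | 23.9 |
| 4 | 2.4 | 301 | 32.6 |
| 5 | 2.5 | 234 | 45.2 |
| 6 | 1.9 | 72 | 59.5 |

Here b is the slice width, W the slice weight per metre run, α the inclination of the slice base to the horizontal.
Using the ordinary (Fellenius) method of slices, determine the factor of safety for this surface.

Ordinary method of slices: FS = Σ[c'·Δl_i + (W_i cosα_i)·tanφ'] / Σ W_i sinα_i, with Δl_i = b_i / cosα_i.
Slice 1: Δl = 2.6/cos3.1° = 2.604 m; N'_1 = 69·cos3.1° = 68.9; c'Δl = 29.16; W sinα = 3.7
Slice 2: Δl = 3.0/cos14.4° = 3.097 m; N'_2 = 226·cos14.4° = 218.9; c'Δl = 34.69; W sinα = 56.2
Slice 3: Δl = 1.5/cos23.9° = 1.641 m; N'_3 = 159·cos23.9° = 145.4; c'Δl = 18.38; W sinα = 64.4
Slice 4: Δl = 2.4/cos32.6° = 2.849 m; N'_4 = 301·cos32.6° = 253.6; c'Δl = 31.91; W sinα = 162.2
Slice 5: Δl = 2.5/cos45.2° = 3.548 m; N'_5 = 234·cos45.2° = 164.9; c'Δl = 39.74; W sinα = 166.0
Slice 6: Δl = 1.9/cos59.5° = 3.744 m; N'_6 = 72·cos59.5° = 36.5; c'Δl = 41.93; W sinα = 62.0
Σc'Δl = 195.8 kN/m; ΣN' = 888.2 kN/m; ΣW sinα = 514.6 kN/m
Resisting = 195.8 + 888.2·tan35.8° = 195.8 + 640.6 = 836.4 kN/m
FS = 836.4 / 514.6 = 1.625

FS = 1.63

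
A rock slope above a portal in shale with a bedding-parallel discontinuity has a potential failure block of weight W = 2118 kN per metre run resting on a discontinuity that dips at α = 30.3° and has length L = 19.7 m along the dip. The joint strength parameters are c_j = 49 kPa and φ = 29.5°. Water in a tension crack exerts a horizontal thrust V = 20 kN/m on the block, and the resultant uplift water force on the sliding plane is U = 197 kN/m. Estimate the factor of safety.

FS = 1.73

Resolving the block weight along and normal to the plane and applying the Mohr–Coulomb strength on the joint:
N' = W cosα − U − V sinα = 2118·cos30.3° − 197 − 20·sin30.3° = 1621.6 kN/m
Driving force T = W sinα + V cosα = 2118·sin30.3° + 20·cos30.3° = 1085.9 kN/m
Resisting force R = c_j·L + N'·tanφ = 49·19.7 + 1621.6·tan29.5° = 965.3 + 917.4 = 1882.7 kN/m
FS = R / T = 1882.7 / 1085.9 = 1.734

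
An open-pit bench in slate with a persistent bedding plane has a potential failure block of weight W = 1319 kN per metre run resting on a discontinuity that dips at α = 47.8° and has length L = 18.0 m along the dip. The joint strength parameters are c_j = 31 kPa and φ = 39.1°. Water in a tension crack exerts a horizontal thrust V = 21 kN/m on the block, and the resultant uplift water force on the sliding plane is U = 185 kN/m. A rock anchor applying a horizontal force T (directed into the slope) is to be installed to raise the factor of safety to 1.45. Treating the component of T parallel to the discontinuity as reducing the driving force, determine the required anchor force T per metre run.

Resolving forces along and normal to the sliding plane, with the horizontal anchor force T adding T·sinα to the effective normal force and T·cosα acting up the plane against the driving force:
FS = [c_jL + (W cosα − U − V sinα + T sinα) tanφ] / [W sinα + V cosα − T cosα]
Without the anchor: N' = 685.4 kN/m, driving T_d = 991.2 kN/m, resisting R = 31·18.0 + 685.4·tan39.1° = 1115.0 kN/m, FS = 1.12.
Setting FS = 1.45 and solving for T:
1.45·(991.2 − T cos47.8°) = 1115.0 + T sin47.8°·tan39.1°
T·(sin47.8°·tan39.1° + 1.45·cos47.8°) = 1.45·991.2 − 1115.0
T·(0.7408·0.8127 + 1.45·0.6717) = 1437.3 − 1115.0 = 322.2
T·1.5760 = 322.2
T = 204.5 kN/m

T = 204 kN/m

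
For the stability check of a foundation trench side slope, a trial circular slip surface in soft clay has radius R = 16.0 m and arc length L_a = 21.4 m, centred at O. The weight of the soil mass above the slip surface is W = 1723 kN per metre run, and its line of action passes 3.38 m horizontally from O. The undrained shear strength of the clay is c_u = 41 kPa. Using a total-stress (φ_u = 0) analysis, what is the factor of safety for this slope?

Taking moments about the centre O, the resisting moment is provided by the undrained shear strength acting along the arc:
M_R = c_u·L_a·R = 41·21.40·16.0 = 14038.4 kN·m/m
M_D = W·d = 1723·3.38 = 5823.7 kN·m/m
FS = M_R / M_D = 14038.4 / 5823.7 = 2.411

FS = 2.41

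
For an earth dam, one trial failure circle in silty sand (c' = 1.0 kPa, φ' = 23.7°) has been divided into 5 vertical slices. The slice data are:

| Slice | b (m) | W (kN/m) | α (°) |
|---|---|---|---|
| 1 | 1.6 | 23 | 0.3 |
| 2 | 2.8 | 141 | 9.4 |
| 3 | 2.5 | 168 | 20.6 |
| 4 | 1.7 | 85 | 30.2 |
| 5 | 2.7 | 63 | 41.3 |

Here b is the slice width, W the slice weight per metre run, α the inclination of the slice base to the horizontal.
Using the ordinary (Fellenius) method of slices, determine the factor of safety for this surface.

FS = 1.24

Ordinary method of slices: FS = Σ[c'·Δl_i + (W_i cosα_i)·tanφ'] / Σ W_i sinα_i, with Δl_i = b_i / cosα_i.
Slice 1: Δl = 1.6/cos0.3° = 1.600 m; N'_1 = 23·cos0.3° = 23.0; c'Δl = 1.60; W sinα = 0.1
Slice 2: Δl = 2.8/cos9.4° = 2.838 m; N'_2 = 141·cos9.4° = 139.1; c'Δl = 2.84; W sinα = 23.0
Slice 3: Δl = 2.5/cos20.6° = 2.671 m; N'_3 = 168·cos20.6° = 157.3; c'Δl = 2.67; W sinα = 59.1
Slice 4: Δl = 1.7/cos30.2° = 1.967 m; N'_4 = 85·cos30.2° = 73.5; c'Δl = 1.97; W sinα = 42.8
Slice 5: Δl = 2.7/cos41.3° = 3.594 m; N'_5 = 63·cos41.3° = 47.3; c'Δl = 3.59; W sinα = 41.6
Σc'Δl = 12.7 kN/m; ΣN' = 440.2 kN/m; ΣW sinα = 166.6 kN/m
Resisting = 12.7 + 440.2·tan23.7° = 12.7 + 193.2 = 205.9 kN/m
FS = 205.9 / 166.6 = 1.236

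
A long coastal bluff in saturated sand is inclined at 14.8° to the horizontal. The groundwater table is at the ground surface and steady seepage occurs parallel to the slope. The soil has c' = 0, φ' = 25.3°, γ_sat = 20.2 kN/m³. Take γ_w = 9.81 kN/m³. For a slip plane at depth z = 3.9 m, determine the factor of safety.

With seepage parallel to the slope and the water table at the surface, the effective normal stress on the slip plane uses the buoyant unit weight γ' = γ_sat − γ_w while the driving shear stress uses γ_sat:
FS = [c' + γ' z cos²β tanφ'] / [γ_sat z sinβ cosβ]
(For c' = 0 this reduces to FS = (γ'/γ_sat)·tanφ'/tanβ.)
γ' = 20.2 − 9.81 = 10.39 kN/m³
Numerator = 0.0 + 10.39·3.9·cos²14.8°·tan25.3° = 0.0 + 10.39·3.9·0.9347·0.4727 = 17.904 kPa
Denominator = 20.2·3.9·sin14.8°·cos14.8° = 20.2·3.9·0.2554·0.9668 = 19.456 kPa
FS = 17.904 / 19.456 = 0.920

FS = 0.92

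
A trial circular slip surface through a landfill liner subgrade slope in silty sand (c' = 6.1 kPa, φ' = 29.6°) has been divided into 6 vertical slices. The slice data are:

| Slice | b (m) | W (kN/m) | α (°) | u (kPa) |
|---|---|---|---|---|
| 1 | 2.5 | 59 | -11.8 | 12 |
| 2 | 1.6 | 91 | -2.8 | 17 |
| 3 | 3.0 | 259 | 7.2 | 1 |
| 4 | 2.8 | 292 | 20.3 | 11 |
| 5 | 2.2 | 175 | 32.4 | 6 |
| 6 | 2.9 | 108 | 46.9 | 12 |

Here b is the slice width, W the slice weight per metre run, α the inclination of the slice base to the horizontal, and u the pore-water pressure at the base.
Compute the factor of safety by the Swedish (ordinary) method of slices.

Ordinary method of slices: FS = Σ[c'·Δl_i + (W_i cosα_i − u_i·Δl_i)·tanφ'] / Σ W_i sinα_i, with Δl_i = b_i / cosα_i.
Slice 1: Δl = 2.5/cos(-11.8°) = 2.554 m; N'_1 = 59·cos(-11.8°) − 12·2.554 = 27.1; c'Δl = 15.58; W sinα = -12.1
Slice 2: Δl = 1.6/cos(-2.8°) = 1.602 m; N'_2 = 91·cos(-2.8°) − 17·1.602 = 63.7; c'Δl = 9.77; W sinα = -4.4
Slice 3: Δl = 3.0/cos7.2° = 3.024 m; N'_3 = 259·cos7.2° − 1·3.024 = 253.9; c'Δl = 18.45; W sinα = 32.5
Slice 4: Δl = 2.8/cos20.3° = 2.985 m; N'_4 = 292·cos20.3° − 11·2.985 = 241.0; c'Δl = 18.21; W sinα = 101.3
Slice 5: Δl = 2.2/cos32.4° = 2.606 m; N'_5 = 175·cos32.4° − 6·2.606 = 132.1; c'Δl = 15.89; W sinα = 93.8
Slice 6: Δl = 2.9/cos46.9° = 4.244 m; N'_6 = 108·cos46.9° − 12·4.244 = 22.9; c'Δl = 25.89; W sinα = 78.9
Σc'Δl = 103.8 kN/m; ΣN' = 740.7 kN/m; ΣW sinα = 289.9 kN/m
Resisting = 103.8 + 740.7·tan29.6° = 103.8 + 420.8 = 524.6 kN/m
FS = 524.6 / 289.9 = 1.810

FS = 1.81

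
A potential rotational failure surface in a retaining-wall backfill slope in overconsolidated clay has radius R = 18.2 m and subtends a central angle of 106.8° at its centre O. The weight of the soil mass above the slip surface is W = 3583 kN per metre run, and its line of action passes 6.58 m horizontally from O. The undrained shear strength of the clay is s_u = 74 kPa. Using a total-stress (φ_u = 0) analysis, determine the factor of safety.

Taking moments about the centre O, the resisting moment is provided by the undrained shear strength acting along the arc:
Arc length L_a = R·θ = 18.2·(106.8°·π/180) = 18.2·1.8640 = 33.93 m
M_R = s_u·L_a·R = 74·33.93·18.2 = 45690.2 kN·m/m
M_D = W·d = 3583·6.58 = 23576.1 kN·m/m
FS = M_R / M_D = 45690.2 / 23576.1 = 1.938

FS = 1.94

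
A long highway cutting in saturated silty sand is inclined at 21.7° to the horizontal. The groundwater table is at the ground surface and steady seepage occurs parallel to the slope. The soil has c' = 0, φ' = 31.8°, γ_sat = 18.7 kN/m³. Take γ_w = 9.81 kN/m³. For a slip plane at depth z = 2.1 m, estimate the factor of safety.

FS = 0.74

With seepage parallel to the slope and the water table at the surface, the effective normal stress on the slip plane uses the buoyant unit weight γ' = γ_sat − γ_w while the driving shear stress uses γ_sat:
FS = [c' + γ' z cos²β tanφ'] / [γ_sat z sinβ cosβ]
(For c' = 0 this reduces to FS = (γ'/γ_sat)·tanφ'/tanβ.)
γ' = 18.7 − 9.81 = 8.89 kN/m³
Numerator = 0.0 + 8.89·2.1·cos²21.7°·tan31.8° = 0.0 + 8.89·2.1·0.8633·0.6200 = 9.993 kPa
Denominator = 18.7·2.1·sin21.7°·cos21.7° = 18.7·2.1·0.3697·0.9291 = 13.491 kPa
FS = 9.993 / 13.491 = 0.741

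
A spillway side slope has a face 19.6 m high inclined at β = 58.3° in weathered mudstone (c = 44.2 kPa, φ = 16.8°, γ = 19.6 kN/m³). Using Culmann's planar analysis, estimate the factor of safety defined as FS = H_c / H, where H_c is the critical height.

FS = 1.49

H_c = (4c/γ) · sinβ cosφ / [1 − cos(β − φ)]
    = (4·44.2/19.6) · sin58.3°·cos16.8° / [1 − cos41.5°]
    = 9.020 · 0.8145 / 0.2510 = 29.27 m
FS = H_c / H = 29.27 / 19.6 = 1.493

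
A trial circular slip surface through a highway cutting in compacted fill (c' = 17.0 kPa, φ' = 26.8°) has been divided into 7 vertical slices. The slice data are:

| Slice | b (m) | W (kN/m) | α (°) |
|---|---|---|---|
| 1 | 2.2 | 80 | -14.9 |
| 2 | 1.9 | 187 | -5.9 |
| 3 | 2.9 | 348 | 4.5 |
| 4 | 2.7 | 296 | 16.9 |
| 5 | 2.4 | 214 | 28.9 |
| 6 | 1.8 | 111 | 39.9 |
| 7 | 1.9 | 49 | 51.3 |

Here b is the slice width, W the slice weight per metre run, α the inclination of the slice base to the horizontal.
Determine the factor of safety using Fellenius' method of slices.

Ordinary method of slices: FS = Σ[c'·Δl_i + (W_i cosα_i)·tanφ'] / Σ W_i sinα_i, with Δl_i = b_i / cosα_i.
Slice 1: Δl = 2.2/cos(-14.9°) = 2.277 m; N'_1 = 80·cos(-14.9°) = 77.3; c'Δl = 38.70; W sinα = -20.6
Slice 2: Δl = 1.9/cos(-5.9°) = 1.910 m; N'_2 = 187·cos(-5.9°) = 186.0; c'Δl = 32.47; W sinα = -19.2
Slice 3: Δl = 2.9/cos4.5° = 2.909 m; N'_3 = 348·cos4.5° = 346.9; c'Δl = 49.45; W sinα = 27.3
Slice 4: Δl = 2.7/cos16.9° = 2.822 m; N'_4 = 296·cos16.9° = 283.2; c'Δl = 47.97; W sinα = 86.0
Slice 5: Δl = 2.4/cos28.9° = 2.741 m; N'_5 = 214·cos28.9° = 187.3; c'Δl = 46.60; W sinα = 103.4
Slice 6: Δl = 1.8/cos39.9° = 2.346 m; N'_6 = 111·cos39.9° = 85.2; c'Δl = 39.89; W sinα = 71.2
Slice 7: Δl = 1.9/cos51.3° = 3.039 m; N'_7 = 49·cos51.3° = 30.6; c'Δl = 51.66; W sinα = 38.2
Σc'Δl = 306.7 kN/m; ΣN' = 1196.6 kN/m; ΣW sinα = 286.4 kN/m
Resisting = 306.7 + 1196.6·tan26.8° = 306.7 + 604.4 = 911.2 kN/m
FS = 911.2 / 286.4 = 3.181

FS = 3.18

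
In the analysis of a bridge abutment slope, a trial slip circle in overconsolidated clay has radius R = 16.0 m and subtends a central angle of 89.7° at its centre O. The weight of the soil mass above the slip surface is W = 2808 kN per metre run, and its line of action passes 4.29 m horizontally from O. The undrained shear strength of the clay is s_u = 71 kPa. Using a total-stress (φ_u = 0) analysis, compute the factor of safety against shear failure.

Taking moments about the centre O, the resisting moment is provided by the undrained shear strength acting along the arc:
Arc length L_a = R·θ = 16.0·(89.7°·π/180) = 16.0·1.5656 = 25.05 m
M_R = s_u·L_a·R = 71·25.05·16.0 = 28455.6 kN·m/m
M_D = W·d = 2808·4.29 = 12046.3 kN·m/m
FS = M_R / M_D = 28455.6 / 12046.3 = 2.362

FS = 2.36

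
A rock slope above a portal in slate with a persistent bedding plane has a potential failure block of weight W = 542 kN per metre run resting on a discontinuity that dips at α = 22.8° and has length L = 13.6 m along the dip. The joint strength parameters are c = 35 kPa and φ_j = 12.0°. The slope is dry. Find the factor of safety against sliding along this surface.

Resolving the block weight along and normal to the plane and applying the Mohr–Coulomb strength on the joint:
N' = W cosα = 542·cos22.8° = 499.6 kN/m
Driving force T = W sinα = 542·sin22.8° = 210.0 kN/m
Resisting force R = c·L + N'·tanφ_j = 35·13.6 + 499.6·tan12.0° = 476.0 + 106.2 = 582.2 kN/m
FS = R / T = 582.2 / 210.0 = 2.772

FS = 2.77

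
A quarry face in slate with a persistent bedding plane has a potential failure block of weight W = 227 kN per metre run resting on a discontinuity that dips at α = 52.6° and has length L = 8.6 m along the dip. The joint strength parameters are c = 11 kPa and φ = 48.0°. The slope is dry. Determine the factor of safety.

FS = 1.37

Resolving the block weight along and normal to the plane and applying the Mohr–Coulomb strength on the joint:
N' = W cosα = 227·cos52.6° = 137.9 kN/m
Driving force T = W sinα = 227·sin52.6° = 180.3 kN/m
Resisting force R = c·L + N'·tanφ = 11·8.6 + 137.9·tan48.0° = 94.6 + 153.1 = 247.7 kN/m
FS = R / T = 247.7 / 180.3 = 1.374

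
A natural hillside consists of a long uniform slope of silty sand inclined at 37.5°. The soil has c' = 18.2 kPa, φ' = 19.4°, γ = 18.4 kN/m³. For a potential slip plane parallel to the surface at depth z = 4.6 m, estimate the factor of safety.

For an infinite slope with a slip plane parallel to the surface (no pore pressure): FS = [c' + γz cos²β tanφ'] / [γz sinβ cosβ].
γz = 18.4·4.6 = 84.64 kN/m²
Numerator = 18.2 + 84.64·cos²37.5°·tan19.4° = 18.2 + 84.64·0.6294·0.3522 = 36.960 kPa
Denominator = 84.64·sin37.5°·cos37.5° = 84.64·0.6088·0.7934 = 40.878 kPa
FS = 36.960 / 40.878 = 0.904

FS = 0.90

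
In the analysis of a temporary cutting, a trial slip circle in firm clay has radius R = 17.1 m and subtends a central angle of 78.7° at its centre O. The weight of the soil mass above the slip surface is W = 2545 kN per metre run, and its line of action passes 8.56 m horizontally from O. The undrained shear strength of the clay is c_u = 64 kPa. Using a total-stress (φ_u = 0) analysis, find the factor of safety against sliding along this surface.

Taking moments about the centre O, the resisting moment is provided by the undrained shear strength acting along the arc:
Arc length L_a = R·θ = 17.1·(78.7°·π/180) = 17.1·1.3736 = 23.49 m
M_R = c_u·L_a·R = 64·23.49·17.1 = 25705.4 kN·m/m
M_D = W·d = 2545·8.56 = 21785.2 kN·m/m
FS = M_R / M_D = 25705.4 / 21785.2 = 1.180

FS = 1.18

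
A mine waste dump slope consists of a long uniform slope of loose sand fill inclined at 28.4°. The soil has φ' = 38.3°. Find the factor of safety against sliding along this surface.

For a dry cohesionless infinite slope the factor of safety is FS = tanφ' / tanβ.
FS = tan38.3° / tan28.4° = 0.7898 / 0.5407 = 1.461

FS = 1.46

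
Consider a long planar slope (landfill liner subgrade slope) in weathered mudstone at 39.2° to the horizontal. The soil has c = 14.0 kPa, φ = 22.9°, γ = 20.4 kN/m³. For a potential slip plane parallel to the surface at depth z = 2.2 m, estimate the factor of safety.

For an infinite slope with a slip plane parallel to the surface (no pore pressure): FS = [c + γz cos²β tanφ] / [γz sinβ cosβ].
γz = 20.4·2.2 = 44.88 kN/m²
Numerator = 14.0 + 44.88·cos²39.2°·tan22.9° = 14.0 + 44.88·0.6005·0.4224 = 25.385 kPa
Denominator = 44.88·sin39.2°·cos39.2° = 44.88·0.6320·0.7749 = 21.982 kPa
FS = 25.385 / 21.982 = 1.155

FS = 1.15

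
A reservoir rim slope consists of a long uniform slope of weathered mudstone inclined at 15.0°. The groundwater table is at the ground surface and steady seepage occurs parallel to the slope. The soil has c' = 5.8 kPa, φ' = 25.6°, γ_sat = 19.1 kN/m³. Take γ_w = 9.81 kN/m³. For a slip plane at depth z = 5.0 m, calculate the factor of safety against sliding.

FS = 1.11

With seepage parallel to the slope and the water table at the surface, the effective normal stress on the slip plane uses the buoyant unit weight γ' = γ_sat − γ_w while the driving shear stress uses γ_sat:
FS = [c' + γ' z cos²β tanφ'] / [γ_sat z sinβ cosβ]
γ' = 19.1 − 9.81 = 9.29 kN/m³
Numerator = 5.8 + 9.29·5.0·cos²15.0°·tan25.6° = 5.8 + 9.29·5.0·0.9330·0.4791 = 26.564 kPa
Denominator = 19.1·5.0·sin15.0°·cos15.0° = 19.1·5.0·0.2588·0.9659 = 23.875 kPa
FS = 26.564 / 23.875 = 1.113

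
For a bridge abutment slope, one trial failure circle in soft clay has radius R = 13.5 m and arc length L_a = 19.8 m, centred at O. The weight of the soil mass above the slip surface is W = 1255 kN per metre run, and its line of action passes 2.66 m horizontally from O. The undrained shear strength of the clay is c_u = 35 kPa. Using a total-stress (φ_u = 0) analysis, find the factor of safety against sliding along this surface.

FS = 2.80

Taking moments about the centre O, the resisting moment is provided by the undrained shear strength acting along the arc:
M_R = c_u·L_a·R = 35·19.80·13.5 = 9355.5 kN·m/m
M_D = W·d = 1255·2.66 = 3338.3 kN·m/m
FS = M_R / M_D = 9355.5 / 3338.3 = 2.802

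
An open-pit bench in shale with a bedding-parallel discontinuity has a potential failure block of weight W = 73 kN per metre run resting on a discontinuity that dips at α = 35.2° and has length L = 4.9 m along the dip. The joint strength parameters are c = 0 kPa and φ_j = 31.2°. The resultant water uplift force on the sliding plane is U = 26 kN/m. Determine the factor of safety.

Resolving the block weight along and normal to the plane and applying the Mohr–Coulomb strength on the joint:
N' = W cosα − U = 73·cos35.2° − 26 = 33.7 kN/m
Driving force T = W sinα = 73·sin35.2° = 42.1 kN/m
Resisting force R = c·L + N'·tanφ_j = 0·4.9 + 33.7·tan31.2° = 0.0 + 20.4 = 20.4 kN/m
FS = R / T = 20.4 / 42.1 = 0.484

FS = 0.48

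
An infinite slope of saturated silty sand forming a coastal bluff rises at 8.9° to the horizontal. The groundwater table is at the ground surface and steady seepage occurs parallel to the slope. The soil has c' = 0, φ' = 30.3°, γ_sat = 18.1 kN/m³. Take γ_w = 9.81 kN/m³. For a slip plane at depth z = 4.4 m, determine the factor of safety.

With seepage parallel to the slope and the water table at the surface, the effective normal stress on the slip plane uses the buoyant unit weight γ' = γ_sat − γ_w while the driving shear stress uses γ_sat:
FS = [c' + γ' z cos²β tanφ'] / [γ_sat z sinβ cosβ]
(For c' = 0 this reduces to FS = (γ'/γ_sat)·tanφ'/tanβ.)
γ' = 18.1 − 9.81 = 8.29 kN/m³
Numerator = 0.0 + 8.29·4.4·cos²8.9°·tan30.3° = 0.0 + 8.29·4.4·0.9761·0.5844 = 20.805 kPa
Denominator = 18.1·4.4·sin8.9°·cos8.9° = 18.1·4.4·0.1547·0.9880 = 12.173 kPa
FS = 20.805 / 12.173 = 1.709

FS = 1.71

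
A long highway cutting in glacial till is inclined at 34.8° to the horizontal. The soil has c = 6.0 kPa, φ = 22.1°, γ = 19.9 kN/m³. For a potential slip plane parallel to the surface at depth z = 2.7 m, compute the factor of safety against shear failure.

FS = 0.82

For an infinite slope with a slip plane parallel to the surface (no pore pressure): FS = [c + γz cos²β tanφ] / [γz sinβ cosβ].
γz = 19.9·2.7 = 53.73 kN/m²
Numerator = 6.0 + 53.73·cos²34.8°·tan22.1° = 6.0 + 53.73·0.6743·0.4061 = 20.711 kPa
Denominator = 53.73·sin34.8°·cos34.8° = 53.73·0.5707·0.8211 = 25.180 kPa
FS = 20.711 / 25.180 = 0.823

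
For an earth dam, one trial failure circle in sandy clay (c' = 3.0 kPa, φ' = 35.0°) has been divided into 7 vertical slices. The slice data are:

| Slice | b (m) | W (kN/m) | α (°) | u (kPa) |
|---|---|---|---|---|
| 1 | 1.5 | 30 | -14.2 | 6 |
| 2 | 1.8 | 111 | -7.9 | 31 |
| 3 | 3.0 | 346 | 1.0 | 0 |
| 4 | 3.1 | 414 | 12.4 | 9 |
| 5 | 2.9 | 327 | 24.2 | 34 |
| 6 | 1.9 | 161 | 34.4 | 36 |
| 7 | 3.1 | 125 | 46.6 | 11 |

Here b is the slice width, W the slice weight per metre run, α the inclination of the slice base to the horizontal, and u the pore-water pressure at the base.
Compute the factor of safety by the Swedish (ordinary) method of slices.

Ordinary method of slices: FS = Σ[c'·Δl_i + (W_i cosα_i − u_i·Δl_i)·tanφ'] / Σ W_i sinα_i, with Δl_i = b_i / cosα_i.
Slice 1: Δl = 1.5/cos(-14.2°) = 1.547 m; N'_1 = 30·cos(-14.2°) − 6·1.547 = 19.8; c'Δl = 4.64; W sinα = -7.4
Slice 2: Δl = 1.8/cos(-7.9°) = 1.817 m; N'_2 = 111·cos(-7.9°) − 31·1.817 = 53.6; c'Δl = 5.45; W sinα = -15.3
Slice 3: Δl = 3.0/cos1.0° = 3.000 m; N'_3 = 346·cos1.0° − 0·3.000 = 345.9; c'Δl = 9.00; W sinα = 6.0
Slice 4: Δl = 3.1/cos12.4° = 3.174 m; N'_4 = 414·cos12.4° − 9·3.174 = 375.8; c'Δl = 9.52; W sinα = 88.9
Slice 5: Δl = 2.9/cos24.2° = 3.179 m; N'_5 = 327·cos24.2° − 34·3.179 = 190.2; c'Δl = 9.54; W sinα = 134.0
Slice 6: Δl = 1.9/cos34.4° = 2.303 m; N'_6 = 161·cos34.4° − 36·2.303 = 49.9; c'Δl = 6.91; W sinα = 91.0
Slice 7: Δl = 3.1/cos46.6° = 4.512 m; N'_7 = 125·cos46.6° − 11·4.512 = 36.3; c'Δl = 13.54; W sinα = 90.8
Σc'Δl = 58.6 kN/m; ΣN' = 1071.5 kN/m; ΣW sinα = 388.1 kN/m
Resisting = 58.6 + 1071.5·tan35.0° = 58.6 + 750.3 = 808.9 kN/m
FS = 808.9 / 388.1 = 2.084

FS = 2.08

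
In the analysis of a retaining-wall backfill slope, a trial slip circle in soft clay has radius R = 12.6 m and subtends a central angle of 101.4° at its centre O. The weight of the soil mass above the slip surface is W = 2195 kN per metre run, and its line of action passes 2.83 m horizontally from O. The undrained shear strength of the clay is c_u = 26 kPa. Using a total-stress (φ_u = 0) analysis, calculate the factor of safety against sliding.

FS = 1.18

Taking moments about the centre O, the resisting moment is provided by the undrained shear strength acting along the arc:
Arc length L_a = R·θ = 12.6·(101.4°·π/180) = 12.6·1.7698 = 22.30 m
M_R = c_u·L_a·R = 26·22.30·12.6 = 7305.2 kN·m/m
M_D = W·d = 2195·2.83 = 6211.9 kN·m/m
FS = M_R / M_D = 7305.2 / 6211.9 = 1.176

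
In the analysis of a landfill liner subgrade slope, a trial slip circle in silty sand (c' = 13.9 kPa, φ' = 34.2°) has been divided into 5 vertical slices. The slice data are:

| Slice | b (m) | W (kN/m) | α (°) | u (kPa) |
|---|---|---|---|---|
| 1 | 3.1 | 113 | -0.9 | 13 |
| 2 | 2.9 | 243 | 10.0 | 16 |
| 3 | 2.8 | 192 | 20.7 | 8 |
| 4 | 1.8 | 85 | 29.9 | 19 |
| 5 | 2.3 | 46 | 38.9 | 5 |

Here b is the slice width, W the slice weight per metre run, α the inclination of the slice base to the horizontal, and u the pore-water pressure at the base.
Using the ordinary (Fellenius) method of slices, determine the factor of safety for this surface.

Ordinary method of slices: FS = Σ[c'·Δl_i + (W_i cosα_i − u_i·Δl_i)·tanφ'] / Σ W_i sinα_i, with Δl_i = b_i / cosα_i.
Slice 1: Δl = 3.1/cos(-0.9°) = 3.100 m; N'_1 = 113·cos(-0.9°) − 13·3.100 = 72.7; c'Δl = 43.10; W sinα = -1.8
Slice 2: Δl = 2.9/cos10.0° = 2.945 m; N'_2 = 243·cos10.0° − 16·2.945 = 192.2; c'Δl = 40.93; W sinα = 42.2
Slice 3: Δl = 2.8/cos20.7° = 2.993 m; N'_3 = 192·cos20.7° − 8·2.993 = 155.7; c'Δl = 41.61; W sinα = 67.9
Slice 4: Δl = 1.8/cos29.9° = 2.076 m; N'_4 = 85·cos29.9° − 19·2.076 = 34.2; c'Δl = 28.86; W sinα = 42.4
Slice 5: Δl = 2.3/cos38.9° = 2.955 m; N'_5 = 46·cos38.9° − 5·2.955 = 21.0; c'Δl = 41.08; W sinα = 28.9
Σc'Δl = 195.6 kN/m; ΣN' = 475.8 kN/m; ΣW sinα = 179.5 kN/m
Resisting = 195.6 + 475.8·tan34.2° = 195.6 + 323.3 = 518.9 kN/m
FS = 518.9 / 179.5 = 2.890

FS = 2.89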